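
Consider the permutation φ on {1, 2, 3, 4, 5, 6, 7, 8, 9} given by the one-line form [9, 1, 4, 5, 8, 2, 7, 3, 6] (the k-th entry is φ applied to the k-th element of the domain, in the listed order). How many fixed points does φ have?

1

The fixed points (elements with φ(x) = x) are {7}, so there is 1.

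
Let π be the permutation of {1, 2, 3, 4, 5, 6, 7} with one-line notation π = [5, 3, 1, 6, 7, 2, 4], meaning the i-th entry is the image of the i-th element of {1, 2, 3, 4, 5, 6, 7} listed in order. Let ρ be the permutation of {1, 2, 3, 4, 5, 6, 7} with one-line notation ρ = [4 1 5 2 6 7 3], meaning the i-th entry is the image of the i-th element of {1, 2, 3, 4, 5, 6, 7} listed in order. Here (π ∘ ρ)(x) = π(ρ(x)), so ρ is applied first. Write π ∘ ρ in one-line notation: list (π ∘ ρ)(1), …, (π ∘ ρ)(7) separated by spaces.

For each element, apply ρ then π: 1 → 4 → 6; 2 → 1 → 5; 3 → 5 → 7; 4 → 2 → 3; 5 → 6 → 2; 6 → 7 → 4; 7 → 3 → 1.
So π ∘ ρ in one-line form is 6 5 7 3 2 4 1.

6 5 7 3 2 4 1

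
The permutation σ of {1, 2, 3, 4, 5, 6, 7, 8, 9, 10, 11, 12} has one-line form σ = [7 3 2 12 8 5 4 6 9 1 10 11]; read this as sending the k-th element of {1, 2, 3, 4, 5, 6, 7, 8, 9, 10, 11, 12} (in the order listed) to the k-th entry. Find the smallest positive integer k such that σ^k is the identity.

Decomposing into disjoint cycles gives cycle lengths 6, 3, 2, 1.
The order of σ is the least common multiple of its cycle lengths: lcm(6, 3, 2) = 6.

6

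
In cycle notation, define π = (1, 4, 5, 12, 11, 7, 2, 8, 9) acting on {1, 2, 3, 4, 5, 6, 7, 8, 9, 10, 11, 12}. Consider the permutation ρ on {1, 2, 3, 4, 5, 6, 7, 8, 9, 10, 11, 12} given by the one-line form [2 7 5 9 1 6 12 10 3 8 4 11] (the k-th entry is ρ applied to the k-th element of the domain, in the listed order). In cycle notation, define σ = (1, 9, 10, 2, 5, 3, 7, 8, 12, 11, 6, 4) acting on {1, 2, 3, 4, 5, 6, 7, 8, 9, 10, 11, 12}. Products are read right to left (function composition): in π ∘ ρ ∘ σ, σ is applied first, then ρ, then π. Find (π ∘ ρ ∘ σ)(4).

Chase 4: σ(4) = 1; ρ(1) = 2; π(2) = 8. Hence (π ∘ ρ ∘ σ)(4) = 8.

8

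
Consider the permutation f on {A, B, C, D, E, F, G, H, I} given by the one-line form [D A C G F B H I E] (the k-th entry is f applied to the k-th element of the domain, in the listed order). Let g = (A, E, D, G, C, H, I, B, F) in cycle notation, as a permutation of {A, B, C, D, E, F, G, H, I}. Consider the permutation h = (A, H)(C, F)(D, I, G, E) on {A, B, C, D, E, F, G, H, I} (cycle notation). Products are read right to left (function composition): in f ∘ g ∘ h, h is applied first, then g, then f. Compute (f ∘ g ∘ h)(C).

D

(f ∘ g ∘ h)(C) = f(g(h(C))). h(C) = F, then g(F) = A, then f(A) = D, so the result is D.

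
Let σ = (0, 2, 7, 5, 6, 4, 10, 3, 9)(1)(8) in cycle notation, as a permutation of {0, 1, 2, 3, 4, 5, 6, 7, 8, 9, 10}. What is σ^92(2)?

5

2 lies in the 9-cycle (0, 2, 7, 5, 6, 4, 10, 3, 9).
Powers repeat with period 9 on this cycle, and 92 mod 9 = 2, so σ^92(2) = σ^2(2).
Advancing 2 steps from 2: 2 → 7 → 5.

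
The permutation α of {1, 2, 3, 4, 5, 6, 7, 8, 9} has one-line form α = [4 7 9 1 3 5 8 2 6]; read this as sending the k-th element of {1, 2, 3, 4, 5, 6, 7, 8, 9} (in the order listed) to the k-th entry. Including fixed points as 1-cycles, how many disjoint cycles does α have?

The cycle decomposition is (1 4)(2 7 8)(3 9 6 5), which has 3 cycles (counting 1-cycles).

3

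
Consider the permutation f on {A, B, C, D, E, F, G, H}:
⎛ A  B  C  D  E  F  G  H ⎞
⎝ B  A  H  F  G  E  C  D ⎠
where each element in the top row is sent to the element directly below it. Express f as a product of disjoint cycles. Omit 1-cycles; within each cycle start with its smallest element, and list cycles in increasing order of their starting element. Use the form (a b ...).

Start at A and follow images: A → B → A, giving the cycle (A B).
Repeating from the next unused element and collecting all non-trivial cycles gives (A B)(C H D F E G).

(A B)(C H D F E G)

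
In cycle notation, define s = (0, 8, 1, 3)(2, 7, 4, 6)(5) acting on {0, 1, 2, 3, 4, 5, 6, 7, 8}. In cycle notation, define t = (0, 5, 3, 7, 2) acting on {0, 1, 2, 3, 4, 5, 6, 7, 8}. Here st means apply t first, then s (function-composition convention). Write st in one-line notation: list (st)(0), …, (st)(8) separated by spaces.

For each element, apply t then s: 0 → 5 → 5; 1 → 1 → 3; 2 → 0 → 8; 3 → 7 → 4; 4 → 4 → 6; 5 → 3 → 0; 6 → 6 → 2; 7 → 2 → 7; 8 → 8 → 1.
Collecting the images, st = [5 3 8 4 6 0 2 7 1].

5 3 8 4 6 0 2 7 1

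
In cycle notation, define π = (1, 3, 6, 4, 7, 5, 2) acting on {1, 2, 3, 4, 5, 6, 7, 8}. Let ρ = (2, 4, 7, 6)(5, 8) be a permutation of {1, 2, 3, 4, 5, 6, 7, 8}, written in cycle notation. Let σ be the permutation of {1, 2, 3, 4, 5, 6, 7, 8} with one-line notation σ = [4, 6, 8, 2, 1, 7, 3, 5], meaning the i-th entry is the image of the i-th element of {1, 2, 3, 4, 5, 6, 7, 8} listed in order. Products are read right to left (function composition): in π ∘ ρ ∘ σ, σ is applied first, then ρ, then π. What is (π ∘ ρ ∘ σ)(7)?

Chase 7: σ(7) = 3; ρ(3) = 3; π(3) = 6. Hence (π ∘ ρ ∘ σ)(7) = 6.

6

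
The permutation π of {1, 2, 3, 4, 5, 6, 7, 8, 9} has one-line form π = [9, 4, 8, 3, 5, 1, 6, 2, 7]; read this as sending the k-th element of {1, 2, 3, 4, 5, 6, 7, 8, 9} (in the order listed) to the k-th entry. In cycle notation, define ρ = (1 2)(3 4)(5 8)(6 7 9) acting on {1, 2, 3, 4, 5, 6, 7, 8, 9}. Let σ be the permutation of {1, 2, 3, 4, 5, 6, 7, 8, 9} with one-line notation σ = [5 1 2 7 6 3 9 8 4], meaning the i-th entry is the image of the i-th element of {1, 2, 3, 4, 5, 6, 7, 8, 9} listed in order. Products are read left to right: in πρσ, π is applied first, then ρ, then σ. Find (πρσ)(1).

3

(πρσ)(1) = σ(ρ(π(1))). π(1) = 9, then ρ(9) = 6, then σ(6) = 3, so the result is 3.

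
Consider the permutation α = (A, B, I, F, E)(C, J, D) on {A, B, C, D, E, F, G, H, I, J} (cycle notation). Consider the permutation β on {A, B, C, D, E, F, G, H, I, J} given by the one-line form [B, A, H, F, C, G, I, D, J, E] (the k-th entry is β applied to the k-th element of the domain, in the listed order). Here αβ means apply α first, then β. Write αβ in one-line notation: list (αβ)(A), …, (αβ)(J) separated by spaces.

A J E H B C I D G F

For each element, apply α then β: A → B → A; B → I → J; C → J → E; D → C → H; E → A → B; F → E → C; G → G → I; H → H → D; I → F → G; J → D → F.
Collecting the images, αβ = [A J E H B C I D G F].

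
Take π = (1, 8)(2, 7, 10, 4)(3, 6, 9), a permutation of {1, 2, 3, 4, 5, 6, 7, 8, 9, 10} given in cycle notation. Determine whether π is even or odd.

even

The cycle lengths are 4, 3, 2, 1.
A cycle of length ℓ contributes ℓ−1 transpositions, so π is a product of 3 + 2 + 1 = 6 transpositions — even.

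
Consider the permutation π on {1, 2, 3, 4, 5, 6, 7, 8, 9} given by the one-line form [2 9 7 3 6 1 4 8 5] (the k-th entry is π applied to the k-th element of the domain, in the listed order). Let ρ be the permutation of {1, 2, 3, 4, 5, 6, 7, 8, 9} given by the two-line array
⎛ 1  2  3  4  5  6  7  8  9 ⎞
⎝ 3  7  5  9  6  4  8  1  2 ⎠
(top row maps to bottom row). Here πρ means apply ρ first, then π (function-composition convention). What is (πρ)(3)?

ρ(3) = 5, then π(5) = 6; composing gives (πρ)(3) = 6.

6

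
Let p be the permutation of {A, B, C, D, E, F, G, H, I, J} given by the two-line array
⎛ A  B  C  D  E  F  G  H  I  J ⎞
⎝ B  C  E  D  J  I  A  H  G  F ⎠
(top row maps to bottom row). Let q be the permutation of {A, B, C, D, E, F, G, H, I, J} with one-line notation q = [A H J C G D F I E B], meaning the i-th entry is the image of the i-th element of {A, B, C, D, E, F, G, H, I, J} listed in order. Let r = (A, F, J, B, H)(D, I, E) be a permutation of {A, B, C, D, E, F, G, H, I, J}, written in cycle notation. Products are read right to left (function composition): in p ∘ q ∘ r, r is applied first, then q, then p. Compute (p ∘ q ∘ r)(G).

(p ∘ q ∘ r)(G) = p(q(r(G))). r(G) = G, then q(G) = F, then p(F) = I, so the result is I.

I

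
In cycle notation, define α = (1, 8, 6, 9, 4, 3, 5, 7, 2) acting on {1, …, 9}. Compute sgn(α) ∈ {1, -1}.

The cycle lengths are 9.
A cycle is odd iff its length is even; α has 0 even-length cycles, so sgn(α) = (−1)^0 and α is even.

1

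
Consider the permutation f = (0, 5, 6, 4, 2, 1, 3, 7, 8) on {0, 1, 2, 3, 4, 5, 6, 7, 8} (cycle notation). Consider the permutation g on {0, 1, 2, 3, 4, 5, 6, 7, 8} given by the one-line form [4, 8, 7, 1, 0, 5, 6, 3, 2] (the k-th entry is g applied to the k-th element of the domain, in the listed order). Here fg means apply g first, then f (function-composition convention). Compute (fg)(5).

6

(fg)(5) = f(g(5)). g(5) = 5, then f(5) = 6. So (fg)(5) = 6.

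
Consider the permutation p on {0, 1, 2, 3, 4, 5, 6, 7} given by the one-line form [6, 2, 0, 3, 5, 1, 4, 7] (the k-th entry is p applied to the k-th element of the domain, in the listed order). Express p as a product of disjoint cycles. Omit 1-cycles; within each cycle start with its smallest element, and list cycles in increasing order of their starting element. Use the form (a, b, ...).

(0, 6, 4, 5, 1, 2)

Iterating p from 0 gives 0 → 6 → 4 → 5 → 1 → 2 → 0; that is the 6-cycle (0, 6, 4, 5, 1, 2).
Continuing from each remaining unvisited element yields (0, 6, 4, 5, 1, 2).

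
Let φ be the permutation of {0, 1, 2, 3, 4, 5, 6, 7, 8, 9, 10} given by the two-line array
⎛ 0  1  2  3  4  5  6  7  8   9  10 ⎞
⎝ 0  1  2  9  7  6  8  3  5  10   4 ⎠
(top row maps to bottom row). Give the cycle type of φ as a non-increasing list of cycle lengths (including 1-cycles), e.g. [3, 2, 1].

The disjoint cycles are (0)(1)(2)(3 9 10 4 7)(5 6 8), with lengths 5, 3, 1, 1, 1 in non-increasing order.

[5, 3, 1, 1, 1]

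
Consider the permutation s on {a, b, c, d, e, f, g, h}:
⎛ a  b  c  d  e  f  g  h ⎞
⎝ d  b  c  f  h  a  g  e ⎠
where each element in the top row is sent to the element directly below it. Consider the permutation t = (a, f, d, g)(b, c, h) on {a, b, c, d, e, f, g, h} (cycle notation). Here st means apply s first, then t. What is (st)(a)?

g

(st)(a) = t(s(a)). s(a) = d, then t(d) = g. So (st)(a) = g.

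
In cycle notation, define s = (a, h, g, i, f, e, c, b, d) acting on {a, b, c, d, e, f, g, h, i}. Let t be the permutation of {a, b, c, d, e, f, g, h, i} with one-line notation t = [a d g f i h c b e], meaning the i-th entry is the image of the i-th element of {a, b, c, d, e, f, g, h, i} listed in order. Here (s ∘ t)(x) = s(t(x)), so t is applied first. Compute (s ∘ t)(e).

f

t(e) = i, then s(i) = f; composing gives (s ∘ t)(e) = f.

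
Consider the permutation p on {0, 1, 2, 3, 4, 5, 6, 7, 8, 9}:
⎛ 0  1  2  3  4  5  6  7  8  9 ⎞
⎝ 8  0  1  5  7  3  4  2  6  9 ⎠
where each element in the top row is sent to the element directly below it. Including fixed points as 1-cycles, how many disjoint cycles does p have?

The cycle decomposition is (0 8 6 4 7 2 1)(3 5)(9), which has 3 cycles (counting 1-cycles).

3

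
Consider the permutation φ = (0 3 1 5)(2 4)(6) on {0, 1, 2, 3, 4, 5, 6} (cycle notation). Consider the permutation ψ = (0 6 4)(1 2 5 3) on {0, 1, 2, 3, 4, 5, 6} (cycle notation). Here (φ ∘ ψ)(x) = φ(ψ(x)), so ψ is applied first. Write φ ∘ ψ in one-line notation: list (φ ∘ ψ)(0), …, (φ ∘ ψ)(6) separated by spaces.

6 4 0 5 3 1 2

(φ ∘ ψ)(x) = φ(ψ(x)). Computing each image: φ(ψ(0)) = φ(6) = 6, φ(ψ(1)) = φ(2) = 4, φ(ψ(2)) = φ(5) = 0, φ(ψ(3)) = φ(1) = 5, φ(ψ(4)) = φ(0) = 3, φ(ψ(5)) = φ(3) = 1, φ(ψ(6)) = φ(4) = 2.
Hence φ ∘ ψ = [6 4 0 5 3 1 2].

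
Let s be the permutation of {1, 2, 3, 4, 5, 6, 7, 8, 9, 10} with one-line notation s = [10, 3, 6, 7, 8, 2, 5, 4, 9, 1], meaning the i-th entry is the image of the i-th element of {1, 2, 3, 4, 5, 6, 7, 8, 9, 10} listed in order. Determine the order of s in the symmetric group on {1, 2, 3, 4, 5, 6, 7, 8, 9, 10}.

Writing s as disjoint cycles, the cycle lengths are 4, 3, 2, 1.
The order of s is the least common multiple of its cycle lengths: lcm(4, 3, 2) = 12.

12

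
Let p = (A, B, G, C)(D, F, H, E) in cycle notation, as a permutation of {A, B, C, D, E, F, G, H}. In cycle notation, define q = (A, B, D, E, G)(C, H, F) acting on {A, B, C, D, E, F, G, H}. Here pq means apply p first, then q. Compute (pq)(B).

A

First apply p: p(B) = G, then q(G) = A. Thus (pq)(B) = A.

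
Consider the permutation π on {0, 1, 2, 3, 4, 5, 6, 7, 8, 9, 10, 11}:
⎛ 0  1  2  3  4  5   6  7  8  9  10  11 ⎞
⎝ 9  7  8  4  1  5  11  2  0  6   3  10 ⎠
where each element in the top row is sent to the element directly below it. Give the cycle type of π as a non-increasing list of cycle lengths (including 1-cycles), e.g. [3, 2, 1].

[11, 1]

The disjoint cycles are (0, 9, 6, 11, 10, 3, 4, 1, 7, 2, 8)(5), with lengths 11, 1 in non-increasing order.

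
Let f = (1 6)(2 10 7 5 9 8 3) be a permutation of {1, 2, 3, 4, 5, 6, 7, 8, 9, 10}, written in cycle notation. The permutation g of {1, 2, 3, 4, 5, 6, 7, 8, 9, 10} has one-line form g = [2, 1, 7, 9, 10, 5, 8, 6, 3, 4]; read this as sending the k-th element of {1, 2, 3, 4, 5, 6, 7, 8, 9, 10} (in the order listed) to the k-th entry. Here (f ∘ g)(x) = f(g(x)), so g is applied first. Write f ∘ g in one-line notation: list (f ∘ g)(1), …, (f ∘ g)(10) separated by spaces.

(f ∘ g)(x) = f(g(x)). Computing each image: f(g(1)) = f(2) = 10, f(g(2)) = f(1) = 6, f(g(3)) = f(7) = 5, f(g(4)) = f(9) = 8, f(g(5)) = f(10) = 7, f(g(6)) = f(5) = 9, f(g(7)) = f(8) = 3, f(g(8)) = f(6) = 1, f(g(9)) = f(3) = 2, f(g(10)) = f(4) = 4.
Hence f ∘ g = [10 6 5 8 7 9 3 1 2 4].

10 6 5 8 7 9 3 1 2 4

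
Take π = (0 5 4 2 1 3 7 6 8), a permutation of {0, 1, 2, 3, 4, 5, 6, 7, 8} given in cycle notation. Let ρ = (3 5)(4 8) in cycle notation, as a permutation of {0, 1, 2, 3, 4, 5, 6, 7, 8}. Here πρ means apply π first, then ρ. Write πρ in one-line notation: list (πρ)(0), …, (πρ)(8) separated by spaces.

(πρ)(x) = ρ(π(x)). Computing each image: ρ(π(0)) = ρ(5) = 3, ρ(π(1)) = ρ(3) = 5, ρ(π(2)) = ρ(1) = 1, ρ(π(3)) = ρ(7) = 7, ρ(π(4)) = ρ(2) = 2, ρ(π(5)) = ρ(4) = 8, ρ(π(6)) = ρ(8) = 4, ρ(π(7)) = ρ(6) = 6, ρ(π(8)) = ρ(0) = 0.
Hence πρ = [3 5 1 7 2 8 4 6 0].

3 5 1 7 2 8 4 6 0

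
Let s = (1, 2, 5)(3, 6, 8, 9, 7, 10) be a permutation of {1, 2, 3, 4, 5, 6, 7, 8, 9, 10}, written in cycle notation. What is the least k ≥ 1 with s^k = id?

6

The disjoint cycles have lengths 6, 3, 1.
The order is lcm(6, 3) = 6.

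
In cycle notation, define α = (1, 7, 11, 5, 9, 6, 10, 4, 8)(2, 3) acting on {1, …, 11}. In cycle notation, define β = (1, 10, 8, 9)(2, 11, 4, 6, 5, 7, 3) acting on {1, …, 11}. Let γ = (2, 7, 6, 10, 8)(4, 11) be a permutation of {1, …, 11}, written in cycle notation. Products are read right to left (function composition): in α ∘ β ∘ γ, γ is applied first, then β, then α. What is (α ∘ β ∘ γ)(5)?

Chase 5: γ(5) = 5; β(5) = 7; α(7) = 11. Hence (α ∘ β ∘ γ)(5) = 11.

11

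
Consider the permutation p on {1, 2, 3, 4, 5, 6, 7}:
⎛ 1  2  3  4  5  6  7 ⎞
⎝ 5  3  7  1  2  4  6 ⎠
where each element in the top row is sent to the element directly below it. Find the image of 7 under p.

6

The entry below 7 in the array is 6, so p(7) = 6.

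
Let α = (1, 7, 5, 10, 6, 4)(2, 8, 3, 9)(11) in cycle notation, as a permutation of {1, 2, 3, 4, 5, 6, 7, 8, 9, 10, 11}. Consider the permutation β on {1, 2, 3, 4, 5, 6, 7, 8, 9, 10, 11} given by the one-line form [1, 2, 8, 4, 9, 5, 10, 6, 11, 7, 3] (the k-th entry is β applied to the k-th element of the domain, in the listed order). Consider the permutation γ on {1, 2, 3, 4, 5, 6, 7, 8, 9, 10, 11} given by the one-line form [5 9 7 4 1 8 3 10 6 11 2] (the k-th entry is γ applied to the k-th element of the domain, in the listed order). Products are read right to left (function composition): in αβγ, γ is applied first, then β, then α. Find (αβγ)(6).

Apply the permutations in order: γ(6) = 8, then β(8) = 6, then α(6) = 4. So (αβγ)(6) = 4.

4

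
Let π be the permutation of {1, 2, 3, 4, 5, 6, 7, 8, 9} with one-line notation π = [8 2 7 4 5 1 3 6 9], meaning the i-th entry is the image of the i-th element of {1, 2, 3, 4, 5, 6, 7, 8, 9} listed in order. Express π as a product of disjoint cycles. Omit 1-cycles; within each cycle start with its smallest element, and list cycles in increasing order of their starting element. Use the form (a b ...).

From 1: 1 → 8 → 6 → 1, closing the cycle (1 8 6).
Repeating from the next unused element and collecting all non-trivial cycles gives (1 8 6)(3 7).

(1 8 6)(3 7)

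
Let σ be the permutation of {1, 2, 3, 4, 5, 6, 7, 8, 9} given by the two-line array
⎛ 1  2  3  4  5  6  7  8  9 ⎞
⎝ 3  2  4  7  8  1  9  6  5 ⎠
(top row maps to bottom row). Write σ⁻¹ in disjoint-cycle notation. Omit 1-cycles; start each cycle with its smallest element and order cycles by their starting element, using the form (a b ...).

First write σ in disjoint cycles: (1 3 4 7 9 5 8 6).
The inverse reverses every cycle; in canonical form, σ⁻¹ = (1 6 8 5 9 7 4 3).

(1 6 8 5 9 7 4 3)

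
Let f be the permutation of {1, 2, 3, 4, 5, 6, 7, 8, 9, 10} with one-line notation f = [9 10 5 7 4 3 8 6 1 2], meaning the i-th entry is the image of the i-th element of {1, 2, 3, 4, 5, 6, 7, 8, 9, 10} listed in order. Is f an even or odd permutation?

In disjoint-cycle form the cycle lengths are 6, 2, 2.
A cycle is odd iff its length is even; f has 3 even-length cycles, so sgn(f) = (−1)^3 and f is odd.

odd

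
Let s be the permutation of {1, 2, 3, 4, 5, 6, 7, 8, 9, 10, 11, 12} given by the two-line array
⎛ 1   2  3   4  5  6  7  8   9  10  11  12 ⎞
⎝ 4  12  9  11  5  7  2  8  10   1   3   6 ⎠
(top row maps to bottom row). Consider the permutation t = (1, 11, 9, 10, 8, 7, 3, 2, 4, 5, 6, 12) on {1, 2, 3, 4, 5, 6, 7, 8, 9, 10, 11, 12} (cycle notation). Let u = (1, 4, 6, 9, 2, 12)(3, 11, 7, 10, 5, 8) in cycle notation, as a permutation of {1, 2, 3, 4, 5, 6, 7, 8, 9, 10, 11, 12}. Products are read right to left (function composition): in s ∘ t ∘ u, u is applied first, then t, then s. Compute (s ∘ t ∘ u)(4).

6

(s ∘ t ∘ u)(4) = s(t(u(4))). u(4) = 6, then t(6) = 12, then s(12) = 6, so the result is 6.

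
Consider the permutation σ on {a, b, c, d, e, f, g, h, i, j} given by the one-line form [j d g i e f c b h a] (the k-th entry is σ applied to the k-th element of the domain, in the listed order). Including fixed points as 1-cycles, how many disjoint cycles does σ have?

5

The cycle decomposition is (a j)(b d i h)(c g)(e)(f), which has 5 cycles (counting 1-cycles).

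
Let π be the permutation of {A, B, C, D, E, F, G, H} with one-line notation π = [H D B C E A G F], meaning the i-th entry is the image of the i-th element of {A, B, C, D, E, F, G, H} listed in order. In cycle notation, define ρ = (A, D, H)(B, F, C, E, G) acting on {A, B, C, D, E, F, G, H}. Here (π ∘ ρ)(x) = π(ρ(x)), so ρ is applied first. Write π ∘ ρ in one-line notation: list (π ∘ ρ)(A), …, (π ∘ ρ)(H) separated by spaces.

C A E F G B D H

Chase each element through ρ then π: A → D → C; B → F → A; C → E → E; D → H → F; E → G → G; F → C → B; G → B → D; H → A → H.
Collecting the images, π ∘ ρ = [C A E F G B D H].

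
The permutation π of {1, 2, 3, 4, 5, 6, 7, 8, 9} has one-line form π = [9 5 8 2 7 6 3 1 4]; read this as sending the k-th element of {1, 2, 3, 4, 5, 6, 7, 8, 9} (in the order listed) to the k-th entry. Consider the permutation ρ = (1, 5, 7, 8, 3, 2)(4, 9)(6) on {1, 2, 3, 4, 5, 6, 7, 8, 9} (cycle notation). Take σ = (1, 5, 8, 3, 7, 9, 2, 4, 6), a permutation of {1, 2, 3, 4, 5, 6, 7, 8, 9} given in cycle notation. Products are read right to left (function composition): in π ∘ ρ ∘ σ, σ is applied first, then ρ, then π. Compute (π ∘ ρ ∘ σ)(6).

(π ∘ ρ ∘ σ)(6) = π(ρ(σ(6))). σ(6) = 1, then ρ(1) = 5, then π(5) = 7, so the result is 7.

7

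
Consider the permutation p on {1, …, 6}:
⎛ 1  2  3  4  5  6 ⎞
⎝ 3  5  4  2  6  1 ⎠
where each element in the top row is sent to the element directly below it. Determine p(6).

1

The entry below 6 in the array is 1, so p(6) = 1.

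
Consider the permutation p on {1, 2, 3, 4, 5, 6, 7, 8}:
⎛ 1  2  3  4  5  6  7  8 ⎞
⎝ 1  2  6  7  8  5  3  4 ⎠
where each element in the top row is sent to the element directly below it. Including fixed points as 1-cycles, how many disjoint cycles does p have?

3

The cycle decomposition is (1)(2)(3, 6, 5, 8, 4, 7), which has 3 cycles (counting 1-cycles).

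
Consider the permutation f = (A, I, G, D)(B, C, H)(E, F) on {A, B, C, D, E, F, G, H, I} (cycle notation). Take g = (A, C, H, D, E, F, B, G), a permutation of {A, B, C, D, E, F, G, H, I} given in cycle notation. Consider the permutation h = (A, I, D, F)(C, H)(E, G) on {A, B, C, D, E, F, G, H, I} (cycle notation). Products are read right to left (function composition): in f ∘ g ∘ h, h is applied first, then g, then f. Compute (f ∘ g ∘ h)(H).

(f ∘ g ∘ h)(H) = f(g(h(H))). h(H) = C, then g(C) = H, then f(H) = B, so the result is B.

B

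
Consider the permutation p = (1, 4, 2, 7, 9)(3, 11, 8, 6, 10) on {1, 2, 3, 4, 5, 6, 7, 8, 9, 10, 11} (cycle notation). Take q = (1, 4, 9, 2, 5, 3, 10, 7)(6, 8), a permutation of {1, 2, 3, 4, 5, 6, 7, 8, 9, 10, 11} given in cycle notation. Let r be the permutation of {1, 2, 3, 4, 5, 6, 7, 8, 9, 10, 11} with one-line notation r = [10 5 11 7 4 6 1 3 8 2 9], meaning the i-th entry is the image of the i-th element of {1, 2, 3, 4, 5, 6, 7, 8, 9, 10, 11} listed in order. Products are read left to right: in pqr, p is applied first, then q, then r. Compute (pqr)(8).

Chase 8: p(8) = 6; q(6) = 8; r(8) = 3. Hence (pqr)(8) = 3.

3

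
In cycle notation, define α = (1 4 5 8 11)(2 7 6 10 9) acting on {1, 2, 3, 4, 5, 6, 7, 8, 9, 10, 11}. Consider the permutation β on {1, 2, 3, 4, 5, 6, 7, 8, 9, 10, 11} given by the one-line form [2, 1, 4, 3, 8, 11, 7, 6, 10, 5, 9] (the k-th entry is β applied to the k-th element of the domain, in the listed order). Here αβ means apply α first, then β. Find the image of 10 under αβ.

(αβ)(10) = β(α(10)). α(10) = 9, then β(9) = 10. So (αβ)(10) = 10.

10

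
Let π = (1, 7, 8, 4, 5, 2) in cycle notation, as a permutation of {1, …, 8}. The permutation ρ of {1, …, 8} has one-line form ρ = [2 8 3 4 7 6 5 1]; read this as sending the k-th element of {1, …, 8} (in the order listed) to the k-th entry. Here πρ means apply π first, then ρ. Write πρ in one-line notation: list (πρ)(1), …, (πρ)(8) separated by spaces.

5 2 3 7 8 6 1 4

(πρ)(x) = ρ(π(x)). Computing each image: ρ(π(1)) = ρ(7) = 5, ρ(π(2)) = ρ(1) = 2, ρ(π(3)) = ρ(3) = 3, ρ(π(4)) = ρ(5) = 7, ρ(π(5)) = ρ(2) = 8, ρ(π(6)) = ρ(6) = 6, ρ(π(7)) = ρ(8) = 1, ρ(π(8)) = ρ(4) = 4.
Hence πρ = [5 2 3 7 8 6 1 4].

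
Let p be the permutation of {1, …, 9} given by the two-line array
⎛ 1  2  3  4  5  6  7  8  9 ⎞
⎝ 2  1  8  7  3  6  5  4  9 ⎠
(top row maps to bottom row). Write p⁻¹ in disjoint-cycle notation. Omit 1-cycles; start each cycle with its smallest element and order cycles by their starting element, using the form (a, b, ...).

(1, 2)(3, 5, 7, 4, 8)

First write p in disjoint cycles: (1, 2)(3, 8, 4, 7, 5).
Reversing each cycle (and rotating so the smallest element leads) gives p⁻¹ = (1, 2)(3, 5, 7, 4, 8).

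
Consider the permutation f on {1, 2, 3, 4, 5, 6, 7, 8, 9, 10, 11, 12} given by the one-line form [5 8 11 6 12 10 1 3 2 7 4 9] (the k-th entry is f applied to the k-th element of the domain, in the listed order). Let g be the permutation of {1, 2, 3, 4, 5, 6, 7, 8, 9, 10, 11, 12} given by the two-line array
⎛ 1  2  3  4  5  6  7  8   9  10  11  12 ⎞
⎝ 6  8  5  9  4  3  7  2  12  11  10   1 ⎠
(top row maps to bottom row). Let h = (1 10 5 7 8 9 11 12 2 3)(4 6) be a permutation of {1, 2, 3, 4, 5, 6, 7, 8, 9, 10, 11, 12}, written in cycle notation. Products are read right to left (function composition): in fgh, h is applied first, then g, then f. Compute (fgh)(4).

(fgh)(4) = f(g(h(4))). h(4) = 6, then g(6) = 3, then f(3) = 11, so the result is 11.

11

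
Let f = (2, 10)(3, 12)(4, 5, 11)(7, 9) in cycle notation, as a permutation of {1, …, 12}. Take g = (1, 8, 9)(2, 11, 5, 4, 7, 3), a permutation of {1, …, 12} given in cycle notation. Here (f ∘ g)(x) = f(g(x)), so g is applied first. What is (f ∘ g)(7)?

First apply g: g(7) = 3, then f(3) = 12. Thus (f ∘ g)(7) = 12.

12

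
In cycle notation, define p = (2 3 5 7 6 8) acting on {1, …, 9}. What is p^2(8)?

3

8 lies in the 6-cycle (2 3 5 7 6 8).
Advancing 2 steps from 8: 8 → 2 → 3.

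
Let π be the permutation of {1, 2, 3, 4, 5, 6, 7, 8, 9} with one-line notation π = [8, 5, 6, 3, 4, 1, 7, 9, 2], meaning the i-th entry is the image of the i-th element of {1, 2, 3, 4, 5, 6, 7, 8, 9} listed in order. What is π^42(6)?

Tracing 6 → 1 → … returns to 6 after 8 steps, so 6 lies in an 8-cycle (1, 8, 9, 2, 5, 4, 3, 6).
On an 8-cycle, π^8 is the identity, so π^42 = π^2 there (42 ≡ 2 mod 8).
Advancing 2 steps from 6: 6 → 1 → 8.

8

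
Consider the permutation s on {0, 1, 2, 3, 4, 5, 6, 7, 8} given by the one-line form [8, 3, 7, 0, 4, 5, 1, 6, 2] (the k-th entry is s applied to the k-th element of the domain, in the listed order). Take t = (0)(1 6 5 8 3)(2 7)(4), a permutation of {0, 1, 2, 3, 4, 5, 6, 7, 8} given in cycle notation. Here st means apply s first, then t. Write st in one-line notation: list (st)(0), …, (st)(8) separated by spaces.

For each element, apply s then t: 0 → 8 → 3; 1 → 3 → 1; 2 → 7 → 2; 3 → 0 → 0; 4 → 4 → 4; 5 → 5 → 8; 6 → 1 → 6; 7 → 6 → 5; 8 → 2 → 7.
Collecting the images, st = [3 1 2 0 4 8 6 5 7].

3 1 2 0 4 8 6 5 7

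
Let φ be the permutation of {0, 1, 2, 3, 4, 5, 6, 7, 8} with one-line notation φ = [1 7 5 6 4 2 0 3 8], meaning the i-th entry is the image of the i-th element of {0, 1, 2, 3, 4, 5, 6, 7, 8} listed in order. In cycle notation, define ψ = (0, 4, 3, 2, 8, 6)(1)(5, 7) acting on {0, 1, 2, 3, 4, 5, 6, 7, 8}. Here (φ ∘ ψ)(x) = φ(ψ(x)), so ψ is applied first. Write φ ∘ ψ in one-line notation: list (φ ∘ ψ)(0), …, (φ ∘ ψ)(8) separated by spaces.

For each element, apply ψ then φ: 0 → 4 → 4; 1 → 1 → 7; 2 → 8 → 8; 3 → 2 → 5; 4 → 3 → 6; 5 → 7 → 3; 6 → 0 → 1; 7 → 5 → 2; 8 → 6 → 0.
Collecting the images, φ ∘ ψ = [4 7 8 5 6 3 1 2 0].

4 7 8 5 6 3 1 2 0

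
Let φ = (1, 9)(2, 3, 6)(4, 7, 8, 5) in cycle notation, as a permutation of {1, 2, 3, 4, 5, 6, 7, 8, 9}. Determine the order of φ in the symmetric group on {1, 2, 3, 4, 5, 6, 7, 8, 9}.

12

The disjoint cycles have lengths 4, 3, 2.
Since disjoint cycles commute, ord(φ) = lcm(4, 3, 2) = 12.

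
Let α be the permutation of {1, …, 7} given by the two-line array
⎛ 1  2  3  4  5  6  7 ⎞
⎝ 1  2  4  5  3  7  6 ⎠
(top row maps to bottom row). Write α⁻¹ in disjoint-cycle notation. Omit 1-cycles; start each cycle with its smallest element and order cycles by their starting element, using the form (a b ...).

(3 5 4)(6 7)

First write α in disjoint cycles: (3 4 5)(6 7).
Reversing each cycle (and rotating so the smallest element leads) gives α⁻¹ = (3 5 4)(6 7).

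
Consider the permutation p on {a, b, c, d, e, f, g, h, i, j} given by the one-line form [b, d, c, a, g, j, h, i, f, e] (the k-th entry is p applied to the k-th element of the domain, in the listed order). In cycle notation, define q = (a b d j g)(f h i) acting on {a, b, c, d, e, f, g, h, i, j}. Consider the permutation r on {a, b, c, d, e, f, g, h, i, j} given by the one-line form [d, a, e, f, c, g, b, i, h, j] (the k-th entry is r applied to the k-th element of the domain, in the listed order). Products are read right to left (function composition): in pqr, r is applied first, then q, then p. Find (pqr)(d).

i

(pqr)(d) = p(q(r(d))). r(d) = f, then q(f) = h, then p(h) = i, so the result is i.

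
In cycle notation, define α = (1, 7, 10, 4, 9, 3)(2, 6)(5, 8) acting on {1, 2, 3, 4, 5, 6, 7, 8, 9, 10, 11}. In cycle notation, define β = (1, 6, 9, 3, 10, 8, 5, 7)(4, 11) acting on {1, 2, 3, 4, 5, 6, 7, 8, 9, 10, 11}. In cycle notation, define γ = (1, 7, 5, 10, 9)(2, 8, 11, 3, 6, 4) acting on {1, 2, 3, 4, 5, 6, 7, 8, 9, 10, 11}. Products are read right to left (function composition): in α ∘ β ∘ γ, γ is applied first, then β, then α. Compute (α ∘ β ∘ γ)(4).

Apply the permutations in order: γ(4) = 2, then β(2) = 2, then α(2) = 6. So (α ∘ β ∘ γ)(4) = 6.

6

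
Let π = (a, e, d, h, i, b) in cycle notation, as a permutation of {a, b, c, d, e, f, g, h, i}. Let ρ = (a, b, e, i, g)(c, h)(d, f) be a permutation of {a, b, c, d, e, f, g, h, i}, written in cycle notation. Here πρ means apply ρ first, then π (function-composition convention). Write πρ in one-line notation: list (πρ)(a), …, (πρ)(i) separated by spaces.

a d i f b h e c g

(πρ)(x) = π(ρ(x)). Computing each image: π(ρ(a)) = π(b) = a, π(ρ(b)) = π(e) = d, π(ρ(c)) = π(h) = i, π(ρ(d)) = π(f) = f, π(ρ(e)) = π(i) = b, π(ρ(f)) = π(d) = h, π(ρ(g)) = π(a) = e, π(ρ(h)) = π(c) = c, π(ρ(i)) = π(g) = g.
Hence πρ = [a d i f b h e c g].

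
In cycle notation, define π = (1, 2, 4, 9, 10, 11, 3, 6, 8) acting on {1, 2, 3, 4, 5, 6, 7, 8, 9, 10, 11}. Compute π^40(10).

10 lies in the 9-cycle (1, 2, 4, 9, 10, 11, 3, 6, 8).
Since the cycle has length 9, π^40 acts on it the same as π^4 (40 mod 9 = 4).
Advancing 4 steps from 10: 10 → 11 → 3 → 6 → 8.

8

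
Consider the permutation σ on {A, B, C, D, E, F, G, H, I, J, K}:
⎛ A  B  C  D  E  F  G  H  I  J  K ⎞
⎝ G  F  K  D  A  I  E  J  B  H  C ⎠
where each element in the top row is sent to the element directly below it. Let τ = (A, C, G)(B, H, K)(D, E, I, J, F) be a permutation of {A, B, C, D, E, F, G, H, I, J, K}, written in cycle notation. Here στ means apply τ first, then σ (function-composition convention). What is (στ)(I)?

First apply τ: τ(I) = J, then σ(J) = H. Thus (στ)(I) = H.

H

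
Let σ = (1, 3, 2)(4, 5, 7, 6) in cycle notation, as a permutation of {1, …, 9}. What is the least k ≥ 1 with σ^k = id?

The disjoint cycles have lengths 4, 3, 1, 1.
The order of σ is the least common multiple of its cycle lengths: lcm(4, 3) = 12.

12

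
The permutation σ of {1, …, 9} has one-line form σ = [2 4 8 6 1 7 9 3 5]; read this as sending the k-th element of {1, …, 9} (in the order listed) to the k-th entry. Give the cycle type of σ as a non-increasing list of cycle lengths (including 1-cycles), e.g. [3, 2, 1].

The disjoint cycles are (1 2 4 6 7 9 5)(3 8), with lengths 7, 2 in non-increasing order.

[7, 2]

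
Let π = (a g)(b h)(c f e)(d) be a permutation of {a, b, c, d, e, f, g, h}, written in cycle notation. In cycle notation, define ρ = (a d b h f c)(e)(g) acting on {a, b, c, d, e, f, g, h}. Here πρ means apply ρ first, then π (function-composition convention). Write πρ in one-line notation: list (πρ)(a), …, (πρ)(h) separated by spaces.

d b g h c f a e

Chase each element through ρ then π: a → d → d; b → h → b; c → a → g; d → b → h; e → e → c; f → c → f; g → g → a; h → f → e.
Collecting the images, πρ = [d b g h c f a e].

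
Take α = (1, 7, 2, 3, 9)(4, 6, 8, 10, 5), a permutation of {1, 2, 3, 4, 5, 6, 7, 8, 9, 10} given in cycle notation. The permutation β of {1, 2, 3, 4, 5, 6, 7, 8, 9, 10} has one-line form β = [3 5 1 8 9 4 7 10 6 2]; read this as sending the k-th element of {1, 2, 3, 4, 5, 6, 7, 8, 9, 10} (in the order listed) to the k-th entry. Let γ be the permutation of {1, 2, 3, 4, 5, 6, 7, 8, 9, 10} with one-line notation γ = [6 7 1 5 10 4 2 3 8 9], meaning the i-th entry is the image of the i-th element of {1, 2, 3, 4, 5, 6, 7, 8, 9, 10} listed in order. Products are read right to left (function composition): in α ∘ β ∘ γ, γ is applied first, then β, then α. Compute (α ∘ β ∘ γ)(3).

9

(α ∘ β ∘ γ)(3) = α(β(γ(3))). γ(3) = 1, then β(1) = 3, then α(3) = 9, so the result is 9.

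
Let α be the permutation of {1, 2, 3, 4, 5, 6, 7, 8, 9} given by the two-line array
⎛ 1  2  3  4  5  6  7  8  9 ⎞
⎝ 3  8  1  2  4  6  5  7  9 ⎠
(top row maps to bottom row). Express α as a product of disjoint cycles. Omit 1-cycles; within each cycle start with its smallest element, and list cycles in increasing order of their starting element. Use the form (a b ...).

(1 3)(2 8 7 5 4)

Start at 1 and follow images: 1 → 3 → 1, giving the cycle (1 3).
Repeating from the next unused element and collecting all non-trivial cycles gives (1 3)(2 8 7 5 4).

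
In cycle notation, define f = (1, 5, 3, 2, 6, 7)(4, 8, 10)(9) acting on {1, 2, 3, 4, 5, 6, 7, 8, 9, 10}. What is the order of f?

6

The disjoint cycles have lengths 6, 3, 1.
The order of f is the least common multiple of its cycle lengths: lcm(6, 3) = 6.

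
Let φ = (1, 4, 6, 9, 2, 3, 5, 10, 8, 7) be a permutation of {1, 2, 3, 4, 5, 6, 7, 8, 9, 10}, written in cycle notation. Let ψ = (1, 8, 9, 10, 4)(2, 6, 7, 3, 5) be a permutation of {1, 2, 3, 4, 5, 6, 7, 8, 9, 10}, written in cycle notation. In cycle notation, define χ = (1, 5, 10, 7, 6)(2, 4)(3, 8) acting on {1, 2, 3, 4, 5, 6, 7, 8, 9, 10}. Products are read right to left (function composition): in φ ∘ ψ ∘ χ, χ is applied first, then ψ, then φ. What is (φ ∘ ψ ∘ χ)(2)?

4

(φ ∘ ψ ∘ χ)(2) = φ(ψ(χ(2))). χ(2) = 4, then ψ(4) = 1, then φ(1) = 4, so the result is 4.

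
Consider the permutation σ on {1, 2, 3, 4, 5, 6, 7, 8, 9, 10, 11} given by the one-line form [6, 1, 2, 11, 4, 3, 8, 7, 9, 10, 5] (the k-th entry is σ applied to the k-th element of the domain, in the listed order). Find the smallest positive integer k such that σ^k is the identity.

Decomposing into disjoint cycles gives cycle lengths 4, 3, 2, 1, 1.
The order is lcm(4, 3, 2) = 12.

12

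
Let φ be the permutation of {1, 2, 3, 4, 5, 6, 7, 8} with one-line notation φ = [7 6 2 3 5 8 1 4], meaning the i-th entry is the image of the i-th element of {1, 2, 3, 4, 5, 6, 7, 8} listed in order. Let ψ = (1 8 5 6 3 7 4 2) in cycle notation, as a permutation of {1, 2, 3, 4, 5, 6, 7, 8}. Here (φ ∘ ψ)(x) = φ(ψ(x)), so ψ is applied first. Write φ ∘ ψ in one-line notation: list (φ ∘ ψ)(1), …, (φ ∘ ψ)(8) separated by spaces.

4 7 1 6 8 2 3 5

Chase each element through ψ then φ: 1 → 8 → 4; 2 → 1 → 7; 3 → 7 → 1; 4 → 2 → 6; 5 → 6 → 8; 6 → 3 → 2; 7 → 4 → 3; 8 → 5 → 5.
Collecting the images, φ ∘ ψ = [4 7 1 6 8 2 3 5].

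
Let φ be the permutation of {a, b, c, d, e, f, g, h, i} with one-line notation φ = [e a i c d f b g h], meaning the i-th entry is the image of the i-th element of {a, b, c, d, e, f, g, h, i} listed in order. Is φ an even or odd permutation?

odd

In disjoint-cycle form the cycle lengths are 8, 1.
A cycle is odd iff its length is even; φ has 1 even-length cycle, so sgn(φ) = (−1)^1 and φ is odd.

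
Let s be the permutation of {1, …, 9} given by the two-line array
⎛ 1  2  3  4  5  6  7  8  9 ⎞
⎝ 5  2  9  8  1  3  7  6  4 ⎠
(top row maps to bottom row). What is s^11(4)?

Tracing 4 → 8 → … returns to 4 after 5 steps, so 4 lies in a 5-cycle (3, 9, 4, 8, 6).
Powers repeat with period 5 on this cycle, and 11 mod 5 = 1, so s^11(4) = s^1(4).
Advancing 1 step from 4: 4 → 8.

8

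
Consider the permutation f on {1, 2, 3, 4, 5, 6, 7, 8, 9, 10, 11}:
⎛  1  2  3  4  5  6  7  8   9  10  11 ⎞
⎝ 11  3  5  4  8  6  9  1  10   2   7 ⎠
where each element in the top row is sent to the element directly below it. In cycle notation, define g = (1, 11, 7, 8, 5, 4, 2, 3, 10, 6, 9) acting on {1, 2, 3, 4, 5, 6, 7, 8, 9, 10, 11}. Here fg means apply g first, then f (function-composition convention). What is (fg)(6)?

First apply g: g(6) = 9, then f(9) = 10. Thus (fg)(6) = 10.

10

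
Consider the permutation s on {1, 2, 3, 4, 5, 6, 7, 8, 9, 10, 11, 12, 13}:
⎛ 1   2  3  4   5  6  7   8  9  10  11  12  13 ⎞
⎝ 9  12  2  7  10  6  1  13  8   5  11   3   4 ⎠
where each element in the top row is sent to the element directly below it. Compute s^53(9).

Tracing 9 → 8 → … returns to 9 after 6 steps, so 9 lies in a 6-cycle (1, 9, 8, 13, 4, 7).
Since the cycle has length 6, s^53 acts on it the same as s^5 (53 mod 6 = 5).
Advancing 5 steps from 9: 9 → 8 → 13 → 4 → 7 → 1.

1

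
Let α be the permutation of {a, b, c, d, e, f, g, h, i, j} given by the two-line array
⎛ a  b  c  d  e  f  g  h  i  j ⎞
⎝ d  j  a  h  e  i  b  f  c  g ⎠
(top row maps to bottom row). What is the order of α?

The disjoint-cycle form of α has cycle lengths 6, 3, 1.
Since disjoint cycles commute, ord(α) = lcm(6, 3) = 6.

6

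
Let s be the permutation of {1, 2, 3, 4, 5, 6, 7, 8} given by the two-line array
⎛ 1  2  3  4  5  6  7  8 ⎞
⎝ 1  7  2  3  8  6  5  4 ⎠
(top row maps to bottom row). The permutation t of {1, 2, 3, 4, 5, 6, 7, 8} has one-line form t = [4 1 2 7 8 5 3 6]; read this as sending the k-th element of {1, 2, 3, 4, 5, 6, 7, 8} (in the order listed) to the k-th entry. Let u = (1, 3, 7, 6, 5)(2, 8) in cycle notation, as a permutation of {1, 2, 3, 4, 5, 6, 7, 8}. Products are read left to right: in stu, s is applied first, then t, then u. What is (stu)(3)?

Chase 3: s(3) = 2; t(2) = 1; u(1) = 3. Hence (stu)(3) = 3.

3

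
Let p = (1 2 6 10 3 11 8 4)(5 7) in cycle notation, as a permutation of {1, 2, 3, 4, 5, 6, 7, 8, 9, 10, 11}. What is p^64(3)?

3

3 lies in the 8-cycle (1 2 6 10 3 11 8 4).
On an 8-cycle, p^8 is the identity, so p^64 = p^0 there (64 ≡ 0 mod 8).
So p^64(3) = 3.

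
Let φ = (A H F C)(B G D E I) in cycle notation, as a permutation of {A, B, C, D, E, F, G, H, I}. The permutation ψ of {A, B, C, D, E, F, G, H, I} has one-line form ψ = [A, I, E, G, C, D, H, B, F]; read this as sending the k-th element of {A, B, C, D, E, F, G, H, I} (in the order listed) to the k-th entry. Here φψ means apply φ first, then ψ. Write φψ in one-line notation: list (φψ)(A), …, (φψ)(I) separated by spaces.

(φψ)(x) = ψ(φ(x)). Computing each image: ψ(φ(A)) = ψ(H) = B, ψ(φ(B)) = ψ(G) = H, ψ(φ(C)) = ψ(A) = A, ψ(φ(D)) = ψ(E) = C, ψ(φ(E)) = ψ(I) = F, ψ(φ(F)) = ψ(C) = E, ψ(φ(G)) = ψ(D) = G, ψ(φ(H)) = ψ(F) = D, ψ(φ(I)) = ψ(B) = I.
Hence φψ = [B H A C F E G D I].

B H A C F E G D I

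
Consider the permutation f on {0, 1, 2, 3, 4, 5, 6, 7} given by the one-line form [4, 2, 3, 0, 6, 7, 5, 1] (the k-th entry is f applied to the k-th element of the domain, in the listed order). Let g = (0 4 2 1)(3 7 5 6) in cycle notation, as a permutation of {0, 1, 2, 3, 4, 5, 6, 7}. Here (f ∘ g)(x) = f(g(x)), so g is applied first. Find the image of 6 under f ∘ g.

0

First apply g: g(6) = 3, then f(3) = 0. Thus (f ∘ g)(6) = 0.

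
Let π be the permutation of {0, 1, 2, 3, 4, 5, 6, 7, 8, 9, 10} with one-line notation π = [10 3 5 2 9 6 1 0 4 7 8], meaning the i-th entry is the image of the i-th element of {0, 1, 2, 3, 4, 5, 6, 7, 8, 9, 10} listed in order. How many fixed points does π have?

No element satisfies π(x) = x, so there are 0 fixed points.

0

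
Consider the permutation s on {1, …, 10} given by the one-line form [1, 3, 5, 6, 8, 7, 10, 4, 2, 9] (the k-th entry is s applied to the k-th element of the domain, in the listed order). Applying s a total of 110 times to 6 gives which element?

10

Tracing 6 → 7 → … returns to 6 after 9 steps, so 6 lies in a 9-cycle (2 3 5 8 4 6 7 10 9).
Powers repeat with period 9 on this cycle, and 110 mod 9 = 2, so s^110(6) = s^2(6).
Stepping 2 places around the cycle: 6 → 7 → 10.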